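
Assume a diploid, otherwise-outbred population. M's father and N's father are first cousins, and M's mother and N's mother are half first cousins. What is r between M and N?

Independent pedigree routes through distinct common ancestors add.
M and N are related in two ways: second cousins through their fathers (r = 1/32) and half second cousins through their mothers (r = 1/64).
r = 1/32 + 1/64 = 3/64 = 0.046875.

0.046875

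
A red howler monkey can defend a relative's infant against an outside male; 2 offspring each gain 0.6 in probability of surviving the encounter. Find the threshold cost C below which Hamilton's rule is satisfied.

0.6

r to an offspring = 1/2 (one parent–offspring link: r = (1/2)^1 = 1/2).
Hamilton's rule: n·r·B > C, so the trait is favored while C < n·r·B = 2·0.5·0.6 = 0.6.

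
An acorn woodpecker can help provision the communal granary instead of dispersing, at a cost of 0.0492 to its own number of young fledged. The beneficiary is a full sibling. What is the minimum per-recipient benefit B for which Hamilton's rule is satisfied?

0.0984

r to a full sibling = 0.5 (full sibs share both parents — two paths of length 2: r = 2·(1/2)^2 = 1/2).
Hamilton's rule with n recipients of equal r: n·r·B > C, so B > C/(n·r) = 0.0492/(1·0.5) = 0.0984.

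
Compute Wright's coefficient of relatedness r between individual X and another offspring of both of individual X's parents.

Each parent–offspring link contributes a factor of 1/2, and independent paths through distinct common ancestors add.
Full sibs share both parents — two paths of length 2: r = 2·(1/2)^2 = 1/2.

0.5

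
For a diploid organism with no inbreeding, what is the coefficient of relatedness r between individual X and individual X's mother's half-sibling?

Each parent–offspring link contributes a factor of 1/2, and independent paths through distinct common ancestors add.
Half-aunt/uncle↔niece/nephew: one path of length 3: r = (1/2)^3 = 1/8.

0.125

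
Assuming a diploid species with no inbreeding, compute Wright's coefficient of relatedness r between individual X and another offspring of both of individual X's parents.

Each parent–offspring link contributes a factor of 1/2, and independent paths through distinct common ancestors add.
Full sibs share both parents — two paths of length 2: r = 2·(1/2)^2 = 1/2.

0.5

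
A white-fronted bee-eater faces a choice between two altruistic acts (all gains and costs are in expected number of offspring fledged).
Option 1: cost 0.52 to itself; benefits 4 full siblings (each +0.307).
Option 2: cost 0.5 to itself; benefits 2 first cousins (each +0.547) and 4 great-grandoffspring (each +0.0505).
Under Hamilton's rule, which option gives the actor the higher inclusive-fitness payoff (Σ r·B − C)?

Option 1: r to a full sibling = 0.5.
Option 1: Σ r·B − C = (4·0.5·0.307) − 0.52 = 0.094.
Option 2: r to a first cousin = 0.125.
Option 2: r to a great-grandoffspring = 0.125.
Option 2: Σ r·B − C = (2·0.125·0.547 + 4·0.125·0.0505) − 0.5 = -0.338.
Option 1 has the higher net inclusive-fitness payoff.

Option 1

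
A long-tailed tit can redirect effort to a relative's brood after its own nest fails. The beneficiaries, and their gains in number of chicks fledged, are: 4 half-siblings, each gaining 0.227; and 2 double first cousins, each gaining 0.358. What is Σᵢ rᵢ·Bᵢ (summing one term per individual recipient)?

r to a half-sibling = 0.25 (half-sibs share one parent — one path of length 2: r = (1/2)^2 = 1/4).
r to a double first cousin = 0.25 (double first cousins share both grandparent pairs — four paths of length 4: r = 4·(1/2)^4 = 1/4).
Summing one r·B term per recipient: 4·0.25·0.227 + 2·0.25·0.358 = 0.406.

0.406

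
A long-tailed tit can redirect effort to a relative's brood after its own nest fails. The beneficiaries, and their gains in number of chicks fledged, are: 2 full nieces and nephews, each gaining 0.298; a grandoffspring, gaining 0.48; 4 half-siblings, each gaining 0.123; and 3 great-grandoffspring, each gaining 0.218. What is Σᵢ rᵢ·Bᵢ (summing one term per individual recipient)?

r to a full niece or nephew = 0.25 (full aunt/uncle↔niece/nephew: two paths of length 3 through the shared grandparent pair: r = 2·(1/2)^3 = 1/4).
r to a grandoffspring = 1/4 (two parent–offspring links: r = (1/2)^2 = 1/4).
r to a half-sibling = 0.25 (half-sibs share one parent — one path of length 2: r = (1/2)^2 = 1/4).
r to a great-grandoffspring = 0.125 (three parent–offspring links: r = (1/2)^3 = 1/8).
Summing one r·B term per recipient: 2·0.25·0.298 + 1·0.25·0.48 + 4·0.25·0.123 + 3·0.125·0.218 = 0.47375.

0.47375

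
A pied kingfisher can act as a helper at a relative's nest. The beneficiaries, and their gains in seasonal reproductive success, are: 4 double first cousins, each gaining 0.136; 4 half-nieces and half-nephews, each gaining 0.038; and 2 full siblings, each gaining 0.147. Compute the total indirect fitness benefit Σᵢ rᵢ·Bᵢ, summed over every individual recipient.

r to a double first cousin = 0.25 (double first cousins share both grandparent pairs — four paths of length 4: r = 4·(1/2)^4 = 1/4).
r to a half-niece or half-nephew = 1/8 (half-aunt/uncle↔niece/nephew: one path of length 3: r = (1/2)^3 = 1/8).
r to a full sibling = 0.5 (full sibs share both parents — two paths of length 2: r = 2·(1/2)^2 = 1/2).
Summing one r·B term per recipient: 4·0.25·0.136 + 4·0.125·0.038 + 2·0.5·0.147 = 0.302.

0.302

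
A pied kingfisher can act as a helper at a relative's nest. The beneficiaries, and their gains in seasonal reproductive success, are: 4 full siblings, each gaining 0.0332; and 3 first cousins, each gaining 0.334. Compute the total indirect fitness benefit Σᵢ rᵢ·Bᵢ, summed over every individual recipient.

0.19165

r to a full sibling = 1/2 (full sibs share both parents — two paths of length 2: r = 2·(1/2)^2 = 1/2).
r to a first cousin = 0.125 (first cousins share one grandparent pair — two paths of length 4: r = 2·(1/2)^4 = 1/8).
Summing one r·B term per recipient: 4·0.5·0.0332 + 3·0.125·0.334 = 0.19165.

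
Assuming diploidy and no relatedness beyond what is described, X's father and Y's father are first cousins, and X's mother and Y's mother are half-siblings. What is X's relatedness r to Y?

Wright's path rule: contributions from independent ancestry routes add.
X and Y are related in two ways: second cousins through their fathers (r = 1/32) and half first cousins through their mothers (r = 1/16).
r = 1/32 + 1/16 = 0.09375.

0.09375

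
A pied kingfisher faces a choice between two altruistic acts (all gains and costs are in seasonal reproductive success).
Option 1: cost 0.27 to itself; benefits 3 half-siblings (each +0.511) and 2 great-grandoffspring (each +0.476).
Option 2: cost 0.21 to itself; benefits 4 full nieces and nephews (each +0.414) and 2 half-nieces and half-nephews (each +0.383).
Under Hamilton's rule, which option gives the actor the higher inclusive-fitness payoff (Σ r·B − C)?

Option 1: r to a half-sibling = 0.25.
Option 1: r to a great-grandoffspring = 0.125.
Option 1: Σ r·B − C = (3·0.25·0.511 + 2·0.125·0.476) − 0.27 = 0.23225.
Option 2: r to a full niece or nephew = 0.25.
Option 2: r to a half-niece or half-nephew = 0.125.
Option 2: Σ r·B − C = (4·0.25·0.414 + 2·0.125·0.383) − 0.21 = 0.29975.
Option 2 has the higher net inclusive-fitness payoff.

Option 2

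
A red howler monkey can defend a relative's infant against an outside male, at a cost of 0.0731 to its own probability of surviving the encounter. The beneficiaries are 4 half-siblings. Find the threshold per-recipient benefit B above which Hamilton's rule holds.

0.0731

r to a half-sibling = 0.25 (half-sibs share one parent — one path of length 2: r = (1/2)^2 = 1/4).
Hamilton's rule with n recipients of equal r: n·r·B > C, so B > C/(n·r) = 0.0731/(4·0.25) = 0.0731.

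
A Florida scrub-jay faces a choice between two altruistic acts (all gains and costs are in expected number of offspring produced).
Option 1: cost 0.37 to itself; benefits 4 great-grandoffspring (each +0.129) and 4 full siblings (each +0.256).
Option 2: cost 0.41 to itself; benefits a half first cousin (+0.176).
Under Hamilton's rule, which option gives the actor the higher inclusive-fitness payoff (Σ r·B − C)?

Option 1

Option 1: r to a great-grandoffspring = 0.125.
Option 1: r to a full sibling = 0.5.
Option 1: Σ r·B − C = (4·0.125·0.129 + 4·0.5·0.256) − 0.37 = 0.2065.
Option 2: r to a half first cousin = 0.0625.
Option 2: Σ r·B − C = (1·0.0625·0.176) − 0.41 = -0.399.
Option 1 has the higher net inclusive-fitness payoff.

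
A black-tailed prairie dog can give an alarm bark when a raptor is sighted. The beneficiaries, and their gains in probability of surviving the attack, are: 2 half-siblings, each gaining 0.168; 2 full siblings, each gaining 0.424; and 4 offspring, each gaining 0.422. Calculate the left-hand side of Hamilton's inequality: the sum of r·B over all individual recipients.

1.352

r to a half-sibling = 0.25 (half-sibs share one parent — one path of length 2: r = (1/2)^2 = 1/4).
r to a full sibling = 0.5 (full sibs share both parents — two paths of length 2: r = 2·(1/2)^2 = 1/2).
r to an offspring = 1/2 (one parent–offspring link: r = (1/2)^1 = 1/2).
Summing one r·B term per recipient: 2·0.25·0.168 + 2·0.5·0.424 + 4·0.5·0.422 = 1.352.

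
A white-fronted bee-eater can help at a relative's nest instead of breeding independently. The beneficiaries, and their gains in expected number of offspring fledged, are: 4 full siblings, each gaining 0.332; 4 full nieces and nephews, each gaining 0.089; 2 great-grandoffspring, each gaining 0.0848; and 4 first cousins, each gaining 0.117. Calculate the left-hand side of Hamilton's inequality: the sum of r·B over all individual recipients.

0.8327

r to a full sibling = 1/2 (full sibs share both parents — two paths of length 2: r = 2·(1/2)^2 = 1/2).
r to a full niece or nephew = 0.25 (full aunt/uncle↔niece/nephew: two paths of length 3 through the shared grandparent pair: r = 2·(1/2)^3 = 1/4).
r to a great-grandoffspring = 1/8 (three parent–offspring links: r = (1/2)^3 = 1/8).
r to a first cousin = 1/8 (first cousins share one grandparent pair — two paths of length 4: r = 2·(1/2)^4 = 1/8).
Summing one r·B term per recipient: 4·0.5·0.332 + 4·0.25·0.089 + 2·0.125·0.0848 + 4·0.125·0.117 = 0.8327.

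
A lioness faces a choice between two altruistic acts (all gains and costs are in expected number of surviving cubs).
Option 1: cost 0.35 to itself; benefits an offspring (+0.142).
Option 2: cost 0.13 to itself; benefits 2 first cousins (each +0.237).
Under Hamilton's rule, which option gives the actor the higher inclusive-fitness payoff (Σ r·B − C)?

Option 2

Option 1: r to an offspring = 0.5.
Option 1: Σ r·B − C = (1·0.5·0.142) − 0.35 = -0.279.
Option 2: r to a first cousin = 0.125.
Option 2: Σ r·B − C = (2·0.125·0.237) − 0.13 = -0.07075.
Option 2 has the higher net inclusive-fitness payoff.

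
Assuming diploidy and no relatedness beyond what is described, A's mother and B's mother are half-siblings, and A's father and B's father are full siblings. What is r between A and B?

0.1875

With two independent routes of shared ancestry, r is the sum of the two contributions.
A and B are related in two ways: half first cousins through their mothers (r = 1/16) and first cousins through their fathers (r = 1/8).
r = 1/16 + 1/8 = 0.1875.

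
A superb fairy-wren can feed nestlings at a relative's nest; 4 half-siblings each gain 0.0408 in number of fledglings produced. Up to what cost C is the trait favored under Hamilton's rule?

r to a half-sibling = 0.25 (half-sibs share one parent — one path of length 2: r = (1/2)^2 = 1/4).
Hamilton's rule: n·r·B > C, so the trait is favored while C < n·r·B = 4·0.25·0.0408 = 0.0408.

0.0408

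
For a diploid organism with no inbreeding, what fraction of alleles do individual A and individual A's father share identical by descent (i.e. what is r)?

0.5

Each parent–offspring link contributes a factor of 1/2, and independent paths through distinct common ancestors add.
One parent–offspring link: r = (1/2)^1 = 1/2.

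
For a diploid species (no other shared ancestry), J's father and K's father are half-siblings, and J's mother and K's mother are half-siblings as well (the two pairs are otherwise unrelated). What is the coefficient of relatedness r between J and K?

Wright's path rule: contributions from independent ancestry routes add.
J and K are related in two ways: half first cousins through their fathers (r = 1/16) and half first cousins through their mothers (r = 1/16).
r = 1/16 + 1/16 = 1/8 = 0.125.

0.125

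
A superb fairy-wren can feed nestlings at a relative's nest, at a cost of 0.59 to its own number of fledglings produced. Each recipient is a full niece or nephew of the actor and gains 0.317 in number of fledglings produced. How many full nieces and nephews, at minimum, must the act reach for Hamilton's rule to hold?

r to a full niece or nephew = 1/4 (full aunt/uncle↔niece/nephew: two paths of length 3 through the shared grandparent pair: r = 2·(1/2)^3 = 1/4).
Hamilton's rule: n·r·B > C  ⇒  n > C/(r·B) = 0.59/(0.25·0.317) = 7.445.
The smallest integer exceeding 7.445 is 8.

8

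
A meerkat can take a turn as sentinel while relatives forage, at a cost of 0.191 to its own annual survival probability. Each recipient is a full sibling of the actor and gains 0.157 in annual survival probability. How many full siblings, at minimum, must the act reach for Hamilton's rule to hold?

r to a full sibling = 1/2 (full sibs share both parents — two paths of length 2: r = 2·(1/2)^2 = 1/2).
Hamilton's rule: n·r·B > C  ⇒  n > C/(r·B) = 0.191/(0.5·0.157) = 2.433.
The smallest integer exceeding 2.433 is 3.

3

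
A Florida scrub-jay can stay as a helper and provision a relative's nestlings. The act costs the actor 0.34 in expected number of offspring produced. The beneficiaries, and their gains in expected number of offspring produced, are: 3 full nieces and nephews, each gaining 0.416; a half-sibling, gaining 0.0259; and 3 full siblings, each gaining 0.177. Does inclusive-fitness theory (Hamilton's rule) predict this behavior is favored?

Yes

Hamilton's rule: the trait is favored when the sum of r·B over every recipient exceeds the actor's cost C.
r to a full niece or nephew = 0.25 (full aunt/uncle↔niece/nephew: two paths of length 3 through the shared grandparent pair: r = 2·(1/2)^3 = 1/4).
r to a half-sibling = 1/4 (half-sibs share one parent — one path of length 2: r = (1/2)^2 = 1/4).
r to a full sibling = 1/2 (full sibs share both parents — two paths of length 2: r = 2·(1/2)^2 = 1/2).
Summing one r·B term per recipient: 3·0.25·0.416 + 1·0.25·0.0259 + 3·0.5·0.177 = 0.583975.
0.583975 > 0.34: the indirect benefit exceeds the cost.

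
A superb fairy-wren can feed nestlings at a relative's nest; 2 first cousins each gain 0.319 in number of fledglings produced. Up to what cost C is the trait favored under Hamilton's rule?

0.07975

r to a first cousin = 1/8 (first cousins share one grandparent pair — two paths of length 4: r = 2·(1/2)^4 = 1/8).
Hamilton's rule: n·r·B > C, so the trait is favored while C < n·r·B = 2·0.125·0.319 = 0.07975.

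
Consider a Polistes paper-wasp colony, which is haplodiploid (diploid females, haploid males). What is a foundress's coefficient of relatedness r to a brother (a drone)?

0.25

Her haploid brother carries none of their father's genes and a random half of their mother's genome; that half matches the maternal half of her own genome with probability 1/2: r = 1/2 · 1/2 = 1/4.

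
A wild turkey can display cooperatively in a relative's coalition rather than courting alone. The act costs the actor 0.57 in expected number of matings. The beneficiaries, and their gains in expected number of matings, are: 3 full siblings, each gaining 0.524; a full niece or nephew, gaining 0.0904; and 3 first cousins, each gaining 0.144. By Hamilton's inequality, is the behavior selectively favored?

Yes

Hamilton's rule: the trait is favored when the sum of r·B over every recipient exceeds the actor's cost C.
r to a full sibling = 0.5 (full sibs share both parents — two paths of length 2: r = 2·(1/2)^2 = 1/2).
r to a full niece or nephew = 1/4 (full aunt/uncle↔niece/nephew: two paths of length 3 through the shared grandparent pair: r = 2·(1/2)^3 = 1/4).
r to a first cousin = 1/8 (first cousins share one grandparent pair — two paths of length 4: r = 2·(1/2)^4 = 1/8).
Summing one r·B term per recipient: 3·0.5·0.524 + 1·0.25·0.0904 + 3·0.125·0.144 = 0.8626.
0.8626 > 0.57: the indirect benefit exceeds the cost.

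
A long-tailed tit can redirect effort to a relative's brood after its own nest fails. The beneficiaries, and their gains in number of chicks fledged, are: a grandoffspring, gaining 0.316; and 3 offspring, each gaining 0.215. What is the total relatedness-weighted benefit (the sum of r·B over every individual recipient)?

r to a grandoffspring = 0.25 (two parent–offspring links: r = (1/2)^2 = 1/4).
r to an offspring = 1/2 (one parent–offspring link: r = (1/2)^1 = 1/2).
Summing one r·B term per recipient: 1·0.25·0.316 + 3·0.5·0.215 = 0.4015.

0.4015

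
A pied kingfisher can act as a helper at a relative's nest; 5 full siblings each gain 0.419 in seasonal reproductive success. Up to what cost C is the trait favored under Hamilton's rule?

1.0475

r to a full sibling = 1/2 (full sibs share both parents — two paths of length 2: r = 2·(1/2)^2 = 1/2).
Hamilton's rule: n·r·B > C, so the trait is favored while C < n·r·B = 5·0.5·0.419 = 1.0475.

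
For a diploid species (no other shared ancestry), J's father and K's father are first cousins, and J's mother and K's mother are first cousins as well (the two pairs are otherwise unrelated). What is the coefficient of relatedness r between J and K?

Independent pedigree routes through distinct common ancestors add.
J and K are related in two ways: second cousins through their fathers (r = 1/32) and second cousins through their mothers (r = 1/32).
r = 1/32 + 1/32 = 1/16 = 0.0625.

0.0625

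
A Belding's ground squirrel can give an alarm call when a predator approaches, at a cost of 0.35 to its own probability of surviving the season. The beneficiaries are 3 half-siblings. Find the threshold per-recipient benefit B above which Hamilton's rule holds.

0.4667

r to a half-sibling = 1/4 (half-sibs share one parent — one path of length 2: r = (1/2)^2 = 1/4).
Hamilton's rule with n recipients of equal r: n·r·B > C, so B > C/(n·r) = 0.35/(3·0.25) = 0.4667.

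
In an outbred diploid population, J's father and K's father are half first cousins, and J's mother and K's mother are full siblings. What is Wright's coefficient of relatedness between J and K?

0.140625

With two independent routes of shared ancestry, r is the sum of the two contributions.
J and K are related in two ways: half second cousins through their fathers (r = 1/64) and first cousins through their mothers (r = 1/8).
r = 1/64 + 1/8 = 9/64 = 0.140625.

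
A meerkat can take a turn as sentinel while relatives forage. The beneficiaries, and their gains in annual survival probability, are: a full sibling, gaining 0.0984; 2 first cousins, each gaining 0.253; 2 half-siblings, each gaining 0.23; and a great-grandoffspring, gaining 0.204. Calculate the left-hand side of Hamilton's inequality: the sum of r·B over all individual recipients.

r to a full sibling = 1/2 (full sibs share both parents — two paths of length 2: r = 2·(1/2)^2 = 1/2).
r to a first cousin = 0.125 (first cousins share one grandparent pair — two paths of length 4: r = 2·(1/2)^4 = 1/8).
r to a half-sibling = 1/4 (half-sibs share one parent — one path of length 2: r = (1/2)^2 = 1/4).
r to a great-grandoffspring = 1/8 (three parent–offspring links: r = (1/2)^3 = 1/8).
Summing one r·B term per recipient: 1·0.5·0.0984 + 2·0.125·0.253 + 2·0.25·0.23 + 1·0.125·0.204 = 0.25295.

0.25295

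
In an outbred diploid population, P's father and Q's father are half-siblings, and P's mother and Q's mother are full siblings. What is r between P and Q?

0.1875

With two independent routes of shared ancestry, r is the sum of the two contributions.
P and Q are related in two ways: half first cousins through their fathers (r = 1/16) and first cousins through their mothers (r = 1/8).
r = 1/16 + 1/8 = 3/16 = 0.1875.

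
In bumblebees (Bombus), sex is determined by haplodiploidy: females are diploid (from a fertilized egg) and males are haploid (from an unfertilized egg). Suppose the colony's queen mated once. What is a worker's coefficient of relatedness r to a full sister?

Haplodiploid full sisters inherit their father's entire haploid genome identically (contributing 1/2) and on average half of their mother's contribution (1/2 · 1/2 = 1/4); r = 1/2 + 1/4 = 3/4.

0.75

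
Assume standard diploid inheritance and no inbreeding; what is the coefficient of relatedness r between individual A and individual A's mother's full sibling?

Each parent–offspring link contributes a factor of 1/2, and independent paths through distinct common ancestors add.
Full aunt/uncle↔niece/nephew: two paths of length 3 through the shared grandparent pair: r = 2·(1/2)^3 = 1/4.

0.25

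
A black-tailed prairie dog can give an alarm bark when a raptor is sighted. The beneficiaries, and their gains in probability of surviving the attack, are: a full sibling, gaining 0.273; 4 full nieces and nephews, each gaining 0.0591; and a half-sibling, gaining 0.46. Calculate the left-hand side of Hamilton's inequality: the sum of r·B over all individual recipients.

0.3106

r to a full sibling = 1/2 (full sibs share both parents — two paths of length 2: r = 2·(1/2)^2 = 1/2).
r to a full niece or nephew = 0.25 (full aunt/uncle↔niece/nephew: two paths of length 3 through the shared grandparent pair: r = 2·(1/2)^3 = 1/4).
r to a half-sibling = 0.25 (half-sibs share one parent — one path of length 2: r = (1/2)^2 = 1/4).
Summing one r·B term per recipient: 1·0.5·0.273 + 4·0.25·0.0591 + 1·0.25·0.46 = 0.3106.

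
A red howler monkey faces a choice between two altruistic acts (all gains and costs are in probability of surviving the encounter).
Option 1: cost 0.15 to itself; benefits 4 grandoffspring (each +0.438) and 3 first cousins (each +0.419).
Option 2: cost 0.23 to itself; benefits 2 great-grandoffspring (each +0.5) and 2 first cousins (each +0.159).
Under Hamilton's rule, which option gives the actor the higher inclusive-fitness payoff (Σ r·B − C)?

Option 1: r to a grandoffspring = 0.25.
Option 1: r to a first cousin = 0.125.
Option 1: Σ r·B − C = (4·0.25·0.438 + 3·0.125·0.419) − 0.15 = 0.445125.
Option 2: r to a great-grandoffspring = 0.125.
Option 2: r to a first cousin = 0.125.
Option 2: Σ r·B − C = (2·0.125·0.5 + 2·0.125·0.159) − 0.23 = -0.06525.
Option 1 has the higher net inclusive-fitness payoff.

Option 1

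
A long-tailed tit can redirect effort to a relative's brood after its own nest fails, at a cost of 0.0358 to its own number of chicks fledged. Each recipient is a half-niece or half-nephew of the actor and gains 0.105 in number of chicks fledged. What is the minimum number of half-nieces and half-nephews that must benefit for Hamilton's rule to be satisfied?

r to a half-niece or half-nephew = 1/8 (half-aunt/uncle↔niece/nephew: one path of length 3: r = (1/2)^3 = 1/8).
Hamilton's rule: n·r·B > C  ⇒  n > C/(r·B) = 0.0358/(0.125·0.105) = 2.728.
The smallest integer exceeding 2.728 is 3.

3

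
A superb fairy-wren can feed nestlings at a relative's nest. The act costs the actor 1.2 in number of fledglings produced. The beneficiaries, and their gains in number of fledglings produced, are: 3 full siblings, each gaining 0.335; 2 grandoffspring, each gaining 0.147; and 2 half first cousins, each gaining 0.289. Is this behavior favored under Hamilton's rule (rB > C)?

Hamilton's rule: the trait is favored when the sum of r·B over every recipient exceeds the actor's cost C.
r to a full sibling = 0.5 (full sibs share both parents — two paths of length 2: r = 2·(1/2)^2 = 1/2).
r to a grandoffspring = 1/4 (two parent–offspring links: r = (1/2)^2 = 1/4).
r to a half first cousin = 1/16 (half first cousins share one grandparent — one path of length 4: r = (1/2)^4 = 1/16).
Summing one r·B term per recipient: 3·0.5·0.335 + 2·0.25·0.147 + 2·0.0625·0.289 = 0.612125.
0.612125 < 1.2: the indirect benefit is less than the cost.

No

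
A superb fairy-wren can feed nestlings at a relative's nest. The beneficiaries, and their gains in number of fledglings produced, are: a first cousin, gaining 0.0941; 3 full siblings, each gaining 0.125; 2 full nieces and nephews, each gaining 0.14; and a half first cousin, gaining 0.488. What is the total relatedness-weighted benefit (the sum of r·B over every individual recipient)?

r to a first cousin = 0.125 (first cousins share one grandparent pair — two paths of length 4: r = 2·(1/2)^4 = 1/8).
r to a full sibling = 1/2 (full sibs share both parents — two paths of length 2: r = 2·(1/2)^2 = 1/2).
r to a full niece or nephew = 1/4 (full aunt/uncle↔niece/nephew: two paths of length 3 through the shared grandparent pair: r = 2·(1/2)^3 = 1/4).
r to a half first cousin = 1/16 (half first cousins share one grandparent — one path of length 4: r = (1/2)^4 = 1/16).
Summing one r·B term per recipient: 1·0.125·0.0941 + 3·0.5·0.125 + 2·0.25·0.14 + 1·0.0625·0.488 = 0.2997625.

0.2997625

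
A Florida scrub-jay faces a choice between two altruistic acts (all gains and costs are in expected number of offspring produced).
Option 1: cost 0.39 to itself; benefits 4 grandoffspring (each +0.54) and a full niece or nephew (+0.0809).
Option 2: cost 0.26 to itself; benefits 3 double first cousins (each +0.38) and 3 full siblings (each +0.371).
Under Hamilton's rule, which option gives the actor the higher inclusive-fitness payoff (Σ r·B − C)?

Option 2

Option 1: r to a grandoffspring = 0.25.
Option 1: r to a full niece or nephew = 0.25.
Option 1: Σ r·B − C = (4·0.25·0.54 + 1·0.25·0.0809) − 0.39 = 0.170225.
Option 2: r to a double first cousin = 0.25.
Option 2: r to a full sibling = 0.5.
Option 2: Σ r·B − C = (3·0.25·0.38 + 3·0.5·0.371) − 0.26 = 0.5815.
Option 2 has the higher net inclusive-fitness payoff.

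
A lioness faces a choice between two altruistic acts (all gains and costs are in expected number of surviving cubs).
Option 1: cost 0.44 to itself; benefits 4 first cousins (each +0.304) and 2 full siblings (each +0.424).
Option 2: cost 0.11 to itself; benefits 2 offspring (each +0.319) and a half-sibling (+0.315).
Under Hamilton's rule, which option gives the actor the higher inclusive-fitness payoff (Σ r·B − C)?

Option 2

Option 1: r to a first cousin = 0.125.
Option 1: r to a full sibling = 0.5.
Option 1: Σ r·B − C = (4·0.125·0.304 + 2·0.5·0.424) − 0.44 = 0.136.
Option 2: r to an offspring = 0.5.
Option 2: r to a half-sibling = 0.25.
Option 2: Σ r·B − C = (2·0.5·0.319 + 1·0.25·0.315) − 0.11 = 0.28775.
Option 2 has the higher net inclusive-fitness payoff.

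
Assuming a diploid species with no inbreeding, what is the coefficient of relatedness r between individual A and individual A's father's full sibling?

0.25

Each parent–offspring link contributes a factor of 1/2, and independent paths through distinct common ancestors add.
Full aunt/uncle↔niece/nephew: two paths of length 3 through the shared grandparent pair: r = 2·(1/2)^3 = 1/4.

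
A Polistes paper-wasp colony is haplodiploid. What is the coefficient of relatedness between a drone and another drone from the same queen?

0.5

Haploid brothers each carry a random half of the queen's diploid genome, so on average they share half: r = 1/2.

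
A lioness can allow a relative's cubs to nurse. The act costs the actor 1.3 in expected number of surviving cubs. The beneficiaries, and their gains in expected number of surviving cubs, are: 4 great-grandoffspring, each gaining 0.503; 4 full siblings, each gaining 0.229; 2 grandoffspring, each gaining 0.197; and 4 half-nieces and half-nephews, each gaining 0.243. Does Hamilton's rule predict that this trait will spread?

No

Hamilton's rule: the trait is favored when the sum of r·B over every recipient exceeds the actor's cost C.
r to a great-grandoffspring = 1/8 (three parent–offspring links: r = (1/2)^3 = 1/8).
r to a full sibling = 1/2 (full sibs share both parents — two paths of length 2: r = 2·(1/2)^2 = 1/2).
r to a grandoffspring = 1/4 (two parent–offspring links: r = (1/2)^2 = 1/4).
r to a half-niece or half-nephew = 0.125 (half-aunt/uncle↔niece/nephew: one path of length 3: r = (1/2)^3 = 1/8).
Summing one r·B term per recipient: 4·0.125·0.503 + 4·0.5·0.229 + 2·0.25·0.197 + 4·0.125·0.243 = 0.9295.
0.9295 < 1.3: the indirect benefit is less than the cost.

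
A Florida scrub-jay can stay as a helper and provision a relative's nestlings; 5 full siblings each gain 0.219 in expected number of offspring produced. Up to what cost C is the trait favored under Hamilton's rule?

0.5475

r to a full sibling = 0.5 (full sibs share both parents — two paths of length 2: r = 2·(1/2)^2 = 1/2).
Hamilton's rule: n·r·B > C, so the trait is favored while C < n·r·B = 5·0.5·0.219 = 0.5475.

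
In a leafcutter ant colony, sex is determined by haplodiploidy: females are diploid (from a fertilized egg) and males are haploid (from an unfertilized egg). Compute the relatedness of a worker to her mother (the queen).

0.5

One meiotic link between diploid queen and diploid daughter: r = 1/2.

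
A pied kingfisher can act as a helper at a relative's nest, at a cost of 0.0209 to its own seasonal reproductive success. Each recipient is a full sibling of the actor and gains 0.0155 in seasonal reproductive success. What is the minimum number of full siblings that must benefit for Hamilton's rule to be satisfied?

3

r to a full sibling = 1/2 (full sibs share both parents — two paths of length 2: r = 2·(1/2)^2 = 1/2).
Hamilton's rule: n·r·B > C  ⇒  n > C/(r·B) = 0.0209/(0.5·0.0155) = 2.697.
The smallest integer exceeding 2.697 is 3.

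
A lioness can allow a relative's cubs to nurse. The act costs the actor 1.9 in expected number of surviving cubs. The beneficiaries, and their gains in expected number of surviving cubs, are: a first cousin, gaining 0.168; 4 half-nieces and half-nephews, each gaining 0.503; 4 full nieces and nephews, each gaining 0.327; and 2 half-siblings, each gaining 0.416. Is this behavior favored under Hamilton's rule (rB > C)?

No

Hamilton's rule: the trait is favored when the sum of r·B over every recipient exceeds the actor's cost C.
r to a first cousin = 0.125 (first cousins share one grandparent pair — two paths of length 4: r = 2·(1/2)^4 = 1/8).
r to a half-niece or half-nephew = 1/8 (half-aunt/uncle↔niece/nephew: one path of length 3: r = (1/2)^3 = 1/8).
r to a full niece or nephew = 0.25 (full aunt/uncle↔niece/nephew: two paths of length 3 through the shared grandparent pair: r = 2·(1/2)^3 = 1/4).
r to a half-sibling = 0.25 (half-sibs share one parent — one path of length 2: r = (1/2)^2 = 1/4).
Summing one r·B term per recipient: 1·0.125·0.168 + 4·0.125·0.503 + 4·0.25·0.327 + 2·0.25·0.416 = 0.8075.
0.8075 < 1.9: the indirect benefit is less than the cost.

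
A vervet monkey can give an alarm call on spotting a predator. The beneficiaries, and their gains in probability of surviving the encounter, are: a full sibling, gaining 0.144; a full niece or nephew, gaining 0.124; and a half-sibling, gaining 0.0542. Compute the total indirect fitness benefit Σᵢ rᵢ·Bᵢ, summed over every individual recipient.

0.11655

r to a full sibling = 0.5 (full sibs share both parents — two paths of length 2: r = 2·(1/2)^2 = 1/2).
r to a full niece or nephew = 1/4 (full aunt/uncle↔niece/nephew: two paths of length 3 through the shared grandparent pair: r = 2·(1/2)^3 = 1/4).
r to a half-sibling = 1/4 (half-sibs share one parent — one path of length 2: r = (1/2)^2 = 1/4).
Summing one r·B term per recipient: 1·0.5·0.144 + 1·0.25·0.124 + 1·0.25·0.0542 = 0.11655.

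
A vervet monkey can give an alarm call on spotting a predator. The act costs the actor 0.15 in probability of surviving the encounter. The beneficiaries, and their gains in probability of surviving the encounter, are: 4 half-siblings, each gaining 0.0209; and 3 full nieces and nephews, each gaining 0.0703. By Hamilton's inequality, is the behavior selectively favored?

No

Hamilton's rule: the trait is favored when the sum of r·B over every recipient exceeds the actor's cost C.
r to a half-sibling = 1/4 (half-sibs share one parent — one path of length 2: r = (1/2)^2 = 1/4).
r to a full niece or nephew = 1/4 (full aunt/uncle↔niece/nephew: two paths of length 3 through the shared grandparent pair: r = 2·(1/2)^3 = 1/4).
Summing one r·B term per recipient: 4·0.25·0.0209 + 3·0.25·0.0703 = 0.073625.
0.073625 < 0.15: the indirect benefit is less than the cost.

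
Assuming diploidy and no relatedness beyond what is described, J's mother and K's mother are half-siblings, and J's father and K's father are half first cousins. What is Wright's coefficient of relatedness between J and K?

Wright's path rule: contributions from independent ancestry routes add.
J and K are related in two ways: half first cousins through their mothers (r = 1/16) and half second cousins through their fathers (r = 1/64).
r = 1/16 + 1/64 = 0.078125.

0.078125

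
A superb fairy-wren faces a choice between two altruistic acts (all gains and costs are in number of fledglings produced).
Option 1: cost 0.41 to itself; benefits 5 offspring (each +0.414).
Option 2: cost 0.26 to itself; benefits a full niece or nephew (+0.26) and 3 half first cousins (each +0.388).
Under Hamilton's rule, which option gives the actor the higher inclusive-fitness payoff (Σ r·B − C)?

Option 1

Option 1: r to an offspring = 0.5.
Option 1: Σ r·B − C = (5·0.5·0.414) − 0.41 = 0.625.
Option 2: r to a full niece or nephew = 0.25.
Option 2: r to a half first cousin = 0.0625.
Option 2: Σ r·B − C = (1·0.25·0.26 + 3·0.0625·0.388) − 0.26 = -0.12225.
Option 1 has the higher net inclusive-fitness payoff.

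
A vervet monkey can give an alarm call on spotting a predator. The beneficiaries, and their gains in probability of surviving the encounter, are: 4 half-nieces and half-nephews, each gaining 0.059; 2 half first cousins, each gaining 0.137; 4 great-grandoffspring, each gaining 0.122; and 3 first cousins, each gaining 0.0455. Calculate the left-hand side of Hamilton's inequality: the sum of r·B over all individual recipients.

0.1246875

r to a half-niece or half-nephew = 1/8 (half-aunt/uncle↔niece/nephew: one path of length 3: r = (1/2)^3 = 1/8).
r to a half first cousin = 1/16 (half first cousins share one grandparent — one path of length 4: r = (1/2)^4 = 1/16).
r to a great-grandoffspring = 0.125 (three parent–offspring links: r = (1/2)^3 = 1/8).
r to a first cousin = 0.125 (first cousins share one grandparent pair — two paths of length 4: r = 2·(1/2)^4 = 1/8).
Summing one r·B term per recipient: 4·0.125·0.059 + 2·0.0625·0.137 + 4·0.125·0.122 + 3·0.125·0.0455 = 0.1246875.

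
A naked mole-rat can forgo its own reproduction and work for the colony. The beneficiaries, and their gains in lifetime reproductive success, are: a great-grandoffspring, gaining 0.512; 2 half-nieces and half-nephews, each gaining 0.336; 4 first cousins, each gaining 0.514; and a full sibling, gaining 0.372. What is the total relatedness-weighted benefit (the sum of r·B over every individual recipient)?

0.591

r to a great-grandoffspring = 1/8 (three parent–offspring links: r = (1/2)^3 = 1/8).
r to a half-niece or half-nephew = 0.125 (half-aunt/uncle↔niece/nephew: one path of length 3: r = (1/2)^3 = 1/8).
r to a first cousin = 1/8 (first cousins share one grandparent pair — two paths of length 4: r = 2·(1/2)^4 = 1/8).
r to a full sibling = 1/2 (full sibs share both parents — two paths of length 2: r = 2·(1/2)^2 = 1/2).
Summing one r·B term per recipient: 1·0.125·0.512 + 2·0.125·0.336 + 4·0.125·0.514 + 1·0.5·0.372 = 0.591.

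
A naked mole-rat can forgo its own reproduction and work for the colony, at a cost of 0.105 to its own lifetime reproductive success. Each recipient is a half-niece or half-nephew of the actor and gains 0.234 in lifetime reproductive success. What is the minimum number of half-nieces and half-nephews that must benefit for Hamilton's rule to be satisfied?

4

r to a half-niece or half-nephew = 0.125 (half-aunt/uncle↔niece/nephew: one path of length 3: r = (1/2)^3 = 1/8).
Hamilton's rule: n·r·B > C  ⇒  n > C/(r·B) = 0.105/(0.125·0.234) = 3.59.
The smallest integer exceeding 3.59 is 4.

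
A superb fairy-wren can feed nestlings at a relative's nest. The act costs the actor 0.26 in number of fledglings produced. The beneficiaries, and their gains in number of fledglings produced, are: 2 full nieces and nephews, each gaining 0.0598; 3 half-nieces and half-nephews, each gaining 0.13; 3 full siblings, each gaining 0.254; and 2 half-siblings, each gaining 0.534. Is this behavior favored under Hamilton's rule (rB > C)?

Yes

Hamilton's rule: the trait is favored when the sum of r·B over every recipient exceeds the actor's cost C.
r to a full niece or nephew = 0.25 (full aunt/uncle↔niece/nephew: two paths of length 3 through the shared grandparent pair: r = 2·(1/2)^3 = 1/4).
r to a half-niece or half-nephew = 0.125 (half-aunt/uncle↔niece/nephew: one path of length 3: r = (1/2)^3 = 1/8).
r to a full sibling = 1/2 (full sibs share both parents — two paths of length 2: r = 2·(1/2)^2 = 1/2).
r to a half-sibling = 0.25 (half-sibs share one parent — one path of length 2: r = (1/2)^2 = 1/4).
Summing one r·B term per recipient: 2·0.25·0.0598 + 3·0.125·0.13 + 3·0.5·0.254 + 2·0.25·0.534 = 0.72665.
0.72665 > 0.26: the indirect benefit exceeds the cost.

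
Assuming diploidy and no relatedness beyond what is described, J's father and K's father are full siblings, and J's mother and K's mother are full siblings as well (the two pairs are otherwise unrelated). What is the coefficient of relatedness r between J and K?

0.25

Independent pedigree routes through distinct common ancestors add.
J and K are related in two ways: first cousins through their fathers (r = 1/8) and first cousins through their mothers (r = 1/8) — i.e. double first cousins.
r = 1/8 + 1/8 = 1/4 = 0.25.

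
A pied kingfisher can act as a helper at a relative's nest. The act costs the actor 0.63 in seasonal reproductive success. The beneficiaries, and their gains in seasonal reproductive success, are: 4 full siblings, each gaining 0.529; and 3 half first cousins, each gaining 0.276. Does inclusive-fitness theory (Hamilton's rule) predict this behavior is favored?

Hamilton's rule: the trait is favored when the sum of r·B over every recipient exceeds the actor's cost C.
r to a full sibling = 0.5 (full sibs share both parents — two paths of length 2: r = 2·(1/2)^2 = 1/2).
r to a half first cousin = 1/16 (half first cousins share one grandparent — one path of length 4: r = (1/2)^4 = 1/16).
Summing one r·B term per recipient: 4·0.5·0.529 + 3·0.0625·0.276 = 1.10975.
1.10975 > 0.63: the indirect benefit exceeds the cost.

Yes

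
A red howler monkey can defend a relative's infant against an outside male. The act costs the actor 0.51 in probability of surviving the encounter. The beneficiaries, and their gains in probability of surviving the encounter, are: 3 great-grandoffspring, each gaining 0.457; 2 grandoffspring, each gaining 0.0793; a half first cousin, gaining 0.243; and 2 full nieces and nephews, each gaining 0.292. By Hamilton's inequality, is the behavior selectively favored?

No

Hamilton's rule: the trait is favored when the sum of r·B over every recipient exceeds the actor's cost C.
r to a great-grandoffspring = 1/8 (three parent–offspring links: r = (1/2)^3 = 1/8).
r to a grandoffspring = 0.25 (two parent–offspring links: r = (1/2)^2 = 1/4).
r to a half first cousin = 1/16 (half first cousins share one grandparent — one path of length 4: r = (1/2)^4 = 1/16).
r to a full niece or nephew = 1/4 (full aunt/uncle↔niece/nephew: two paths of length 3 through the shared grandparent pair: r = 2·(1/2)^3 = 1/4).
Summing one r·B term per recipient: 3·0.125·0.457 + 2·0.25·0.0793 + 1·0.0625·0.243 + 2·0.25·0.292 = 0.3722125.
0.3722125 < 0.51: the indirect benefit is less than the cost.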